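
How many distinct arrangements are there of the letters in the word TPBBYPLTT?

The 9 letters of TPBBYPLTT have repeats: B appearing twice, P appearing twice, and T appearing 3 times.
The number of distinct arrangements is 9!/(3!·2!·2!) = 362880/24 = 15120.

15120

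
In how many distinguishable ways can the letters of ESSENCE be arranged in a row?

420

Letter multiplicities in ESSENCE: C×1, E×3, N×1, S×2.
Dividing 7! = 5040 by 3!·2! = 12 for the repeated letters gives 420.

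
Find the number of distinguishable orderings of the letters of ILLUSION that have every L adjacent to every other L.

Treat the 2 copies of L as a single block. The multiset to arrange is then {LL, I, I, N, O, S, U}, 7 items in all.
That gives (7)!/(2!) = 2520 arrangements.

2520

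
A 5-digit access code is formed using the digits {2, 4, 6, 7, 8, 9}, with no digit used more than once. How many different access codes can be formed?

Choose and order 5 of the 6 symbols: the first digit has 6 options, the next 5, and so on down to 2.
That product is 6 × 5 × 4 × 3 × 2 = 720.

720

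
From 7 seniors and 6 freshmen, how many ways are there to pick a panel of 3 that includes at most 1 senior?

Split by how many seniors are chosen (0 through 1).
Sum: C(7,0)·C(6,3) + C(7,1)·C(6,2) = 20 + 105 = 125.

125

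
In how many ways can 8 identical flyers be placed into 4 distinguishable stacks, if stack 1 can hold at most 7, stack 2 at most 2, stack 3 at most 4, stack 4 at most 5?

79

Ignoring the caps, the number of non-negative solutions to x_1+…+x_4 = 8 is C(11,3) = 165.
Subtract solutions that violate a single cap (substitute x_i' = x_i − (cap_i+1)): x_1 ≥ 8 gives C(3,3) = 1; x_2 ≥ 3 gives C(8,3) = 56; x_3 ≥ 5 gives C(6,3) = 20; x_4 ≥ 6 gives C(5,3) = 10. Together 87.
Add back pairs where two caps are both exceeded: 0 + 0 + 0 + 1 + 0 + 0 = 1.
By inclusion–exclusion the count is 165 − 87 + 1 = 79.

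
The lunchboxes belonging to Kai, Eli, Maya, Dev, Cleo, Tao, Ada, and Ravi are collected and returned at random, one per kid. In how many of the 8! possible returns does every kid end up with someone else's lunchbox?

14833

Let Aᵢ be the assignments in which kid i gets their own lunchbox. We want the size of the complement of A₁∪…∪A_8.
By inclusion–exclusion this is Σ_{j=0}^{8} (−1)^j C(8,j)·(8−j)!.
Computing: 40320 − 40320 + 20160 − 6720 + 1680 − 336 + 56 − 8 + 1 = 14833.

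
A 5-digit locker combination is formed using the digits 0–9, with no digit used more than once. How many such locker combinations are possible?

30240

With no repetition, fill the 5 digits in order: 10 choices, then 9, down to 6.
That product is 10 × 9 × 8 × 7 × 6 = 30240.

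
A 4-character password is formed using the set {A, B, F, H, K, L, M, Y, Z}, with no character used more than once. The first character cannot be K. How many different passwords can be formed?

2688

The first character has 9−1 = 8 choices (anything except K).
The remaining 3 characters are filled from the other 8 symbols without repetition: 8 × 7 × 6 = 336.
Total: 8 × 336 = 2688.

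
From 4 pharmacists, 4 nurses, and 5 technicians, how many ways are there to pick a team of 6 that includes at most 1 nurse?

Split by how many nurses are chosen (0 through 1).
Sum: C(4,0)·C(9,6) + C(4,1)·C(9,5) = 84 + 504 = 588.

588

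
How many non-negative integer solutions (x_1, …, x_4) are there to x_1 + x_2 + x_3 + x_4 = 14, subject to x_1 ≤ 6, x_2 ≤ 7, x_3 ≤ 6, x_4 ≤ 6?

239

By stars and bars, unrestricted non-negative solutions to x_1+…+x_4 = 14 number C(14+3,3) = 680.
Subtract solutions that violate a single cap (substitute x_i' = x_i − (cap_i+1)): x_1 ≥ 7 gives C(10,3) = 120; x_2 ≥ 8 gives C(9,3) = 84; x_3 ≥ 7 gives C(10,3) = 120; x_4 ≥ 7 gives C(10,3) = 120. Together 444.
Add back pairs where two caps are both exceeded: 0 + 1 + 1 + 0 + 0 + 1 = 3.
By inclusion–exclusion the count is 680 − 444 + 3 = 239.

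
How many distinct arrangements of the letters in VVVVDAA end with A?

With the last slot taken by A, it remains to arrange the other 6 letters (VVVVDA).
Those 6 letters have V appearing 4 times, giving (6)!/(4!) = 30.

30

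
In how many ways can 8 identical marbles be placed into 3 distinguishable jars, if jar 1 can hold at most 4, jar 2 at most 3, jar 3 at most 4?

Without the upper bounds there are C(10,2) = 45 ways to split 8 among 3 jars.
Subtract solutions that violate a single cap (substitute x_i' = x_i − (cap_i+1)): x_1 ≥ 5 gives C(5,2) = 10; x_2 ≥ 4 gives C(6,2) = 15; x_3 ≥ 5 gives C(5,2) = 10. Together 35.
No two caps can be exceeded simultaneously, so the pair terms are all 0.
By inclusion–exclusion the count is 45 − 35 + 0 = 10.

10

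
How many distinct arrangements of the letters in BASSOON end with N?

Fix N in the last position and arrange the remaining 6 letters.
Those 6 letters have O appearing twice and S appearing twice, giving (6)!/(2!·2!) = 180.

180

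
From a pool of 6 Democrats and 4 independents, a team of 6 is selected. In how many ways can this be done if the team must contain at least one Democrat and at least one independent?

209

With no constraint there are C(10,6) = 210 possible selections.
Subtract selections that omit an entire group: no Democrats → C(4,6) = 0; no independents → C(6,6) = 1.
Both groups omitted at once is impossible, so 210 − 1 = 209.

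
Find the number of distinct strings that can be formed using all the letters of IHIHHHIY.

The 8 letters of IHIHHHIY have repeats: H appearing 4 times and I appearing 3 times.
The number of distinct arrangements is 8!/(4!·3!) = 40320/144 = 280.

280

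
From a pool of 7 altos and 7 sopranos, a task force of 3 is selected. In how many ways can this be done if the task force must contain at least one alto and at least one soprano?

With no constraint there are C(14,3) = 364 possible selections.
Subtract selections that omit an entire group: no altos → C(7,3) = 35; no sopranos → C(7,3) = 35.
Both groups omitted at once is impossible, so 364 − 70 = 294.

294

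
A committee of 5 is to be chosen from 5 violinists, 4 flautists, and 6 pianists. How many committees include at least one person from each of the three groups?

Total 5-person selections from all 15: C(15,5) = 3003.
Selections missing a whole group: no violinists → C(10,5) = 252; no flautists → C(11,5) = 462; no pianists → C(9,5) = 126.
Add back selections omitting two groups (i.e. drawn from a single group): C(5,5) + C(4,5) + C(6,5) = 7.
By inclusion–exclusion: 3003 − 840 + 7 = 2170.

2170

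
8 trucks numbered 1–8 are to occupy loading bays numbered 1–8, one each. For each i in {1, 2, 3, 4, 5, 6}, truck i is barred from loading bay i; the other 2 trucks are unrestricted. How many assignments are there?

18806

Let Aᵢ (for 1 ≤ i ≤ 6) be the placements that put truck i in its forbidden loading bay. Any j of these fix j positions, leaving (8−j)! ways to fill the rest, and there are C(6,j) ways to pick which j.
By inclusion–exclusion, the number of valid placements is Σ_{j=0}^{6} (−1)^j C(6,j)·(8−j)!.
Computing: 40320 − 30240 + 10800 − 2400 + 360 − 36 + 2 = 18806.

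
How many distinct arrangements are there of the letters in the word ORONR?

ORONR has 5 letters with O appearing twice and R appearing twice.
So there are 5! / (2!·2!) = 30 distinguishable arrangements.

30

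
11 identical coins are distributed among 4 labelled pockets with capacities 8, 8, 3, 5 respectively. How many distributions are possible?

Without the upper bounds there are C(14,3) = 364 ways to split 11 among 4 pockets.
Subtract solutions that violate a single cap (substitute x_i' = x_i − (cap_i+1)): x_1 ≥ 9 gives C(5,3) = 10; x_2 ≥ 9 gives C(5,3) = 10; x_3 ≥ 4 gives C(10,3) = 120; x_4 ≥ 6 gives C(8,3) = 56. Together 196.
Add back pairs where two caps are both exceeded: 0 + 0 + 0 + 0 + 0 + 4 = 4.
By inclusion–exclusion the count is 364 − 196 + 4 = 172.

172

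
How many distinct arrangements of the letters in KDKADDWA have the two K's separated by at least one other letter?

Total arrangements of KDKADDWA: 8!/(3!·2!·2!) = 1680.
Arrangements with the K's together: treat KK as one letter, giving (7)!/(3!·2!) = 420.
Hence 1680 − 420 = 1260.

1260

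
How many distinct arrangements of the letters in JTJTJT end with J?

Fix J in the last position and arrange the remaining 5 letters.
Those 5 letters have J appearing twice and T appearing 3 times, giving (5)!/(3!·2!) = 10.

10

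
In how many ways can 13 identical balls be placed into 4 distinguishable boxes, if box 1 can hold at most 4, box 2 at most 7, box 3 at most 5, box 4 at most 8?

195

Without the upper bounds there are C(16,3) = 560 ways to split 13 among 4 boxes.
Subtract solutions that violate a single cap (substitute x_i' = x_i − (cap_i+1)): x_1 ≥ 5 gives C(11,3) = 165; x_2 ≥ 8 gives C(8,3) = 56; x_3 ≥ 6 gives C(10,3) = 120; x_4 ≥ 9 gives C(7,3) = 35. Together 376.
Add back pairs where two caps are both exceeded: 1 + 10 + 0 + 0 + 0 + 0 = 11.
By inclusion–exclusion the count is 560 − 376 + 11 = 195.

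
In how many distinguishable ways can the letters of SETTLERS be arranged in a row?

5040

SETTLERS has 8 letters with E appearing twice, S appearing twice, and T appearing twice.
So there are 8! / (2!·2!·2!) = 5040 distinguishable arrangements.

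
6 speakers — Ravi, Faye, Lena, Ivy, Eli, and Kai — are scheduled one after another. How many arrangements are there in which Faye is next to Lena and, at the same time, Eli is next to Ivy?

Treat {Faye,Lena} as one block (2 orders) and {Eli,Ivy} as another (2 orders).
That leaves 4 units to arrange: 2 × 2 × 4! = 4 × 24 = 96.

96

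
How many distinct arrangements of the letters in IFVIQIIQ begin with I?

420

With the first slot taken by I, it remains to arrange the other 7 letters (FVIQIIQ).
Those 7 letters have I appearing 3 times and Q appearing twice, giving (7)!/(3!·2!) = 420.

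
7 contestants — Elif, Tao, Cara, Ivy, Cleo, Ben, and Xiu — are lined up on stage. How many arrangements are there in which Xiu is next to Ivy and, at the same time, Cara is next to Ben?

480

Treat {Xiu,Ivy} as one block (2 orders) and {Cara,Ben} as another (2 orders).
That leaves 5 units to arrange: 2 × 2 × 5! = 4 × 120 = 480.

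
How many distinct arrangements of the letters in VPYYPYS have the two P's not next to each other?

300

Total arrangements of VPYYPYS: 7!/(3!·2!) = 420.
If the two P's are adjacent, glue them into one block, leaving 6 items to arrange: (6)!/(3!) = 120 ways.
Hence 420 − 120 = 300.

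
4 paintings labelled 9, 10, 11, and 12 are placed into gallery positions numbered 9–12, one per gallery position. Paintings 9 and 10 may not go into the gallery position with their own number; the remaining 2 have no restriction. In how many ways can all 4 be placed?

14

Let Aᵢ (for i ∈ {9, 10}) be the placements that put painting i in its forbidden gallery position. Any j of these fix j positions, leaving (4−j)! ways to fill the rest, and there are C(2,j) ways to pick which j.
By inclusion–exclusion, the number of valid placements is Σ_{j=0}^{2} (−1)^j C(2,j)·(4−j)!.
Computing: 24 − 12 + 2 = 14.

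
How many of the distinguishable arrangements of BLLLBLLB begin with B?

21

With the first slot taken by B, it remains to arrange the other 7 letters (LLLBLLB).
Those 7 letters have B appearing twice and L appearing 5 times, giving (7)!/(5!·2!) = 21.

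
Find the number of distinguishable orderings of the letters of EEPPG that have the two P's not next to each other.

There are 5!/(2!·2!) = 30 arrangements of EEPPG in total.
Arrangements with the P's together: treat PP as one letter, giving (4)!/(2!) = 12.
Subtracting, 30 − 12 = 18 arrangements keep the P's apart.

18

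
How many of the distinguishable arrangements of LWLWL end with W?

4

With the last slot taken by W, it remains to arrange the other 4 letters (LLWL).
Those 4 letters have L appearing 3 times, giving (4)!/(3!) = 4.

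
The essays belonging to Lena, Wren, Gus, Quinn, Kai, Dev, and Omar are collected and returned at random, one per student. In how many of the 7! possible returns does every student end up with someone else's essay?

1854

Let Aᵢ be the assignments in which student i gets their own essay. We want the size of the complement of A₁∪…∪A_7.
By inclusion–exclusion this is Σ_{j=0}^{7} (−1)^j C(7,j)·(7−j)!.
Computing: 5040 − 5040 + 2520 − 840 + 210 − 42 + 7 − 1 = 1854.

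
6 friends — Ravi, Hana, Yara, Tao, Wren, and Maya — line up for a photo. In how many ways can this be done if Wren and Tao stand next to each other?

240

Place the 4 others and the Wren-Tao pair as 5 objects in a line; the pair has 2 internal arrangements.
That gives 2 × 5! = 2 × 120 = 240.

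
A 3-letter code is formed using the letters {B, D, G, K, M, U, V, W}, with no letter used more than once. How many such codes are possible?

336

With no repetition, fill the 3 letters in order: 8 choices, then 7, down to 6.
That product is 8 × 7 × 6 = 336.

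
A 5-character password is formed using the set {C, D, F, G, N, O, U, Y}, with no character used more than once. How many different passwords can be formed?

6720

This is a permutation of 5 out of 8: P(8,5) = 8!/3!.
That product is 8 × 7 × 6 × 5 × 4 = 6720.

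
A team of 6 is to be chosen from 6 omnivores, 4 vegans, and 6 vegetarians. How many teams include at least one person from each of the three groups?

6666

Total 6-person selections from all 16: C(16,6) = 8008.
Selections missing a whole group: no omnivores → C(10,6) = 210; no vegans → C(12,6) = 924; no vegetarians → C(10,6) = 210.
Add back selections omitting two groups (i.e. drawn from a single group): C(6,6) + C(4,6) + C(6,6) = 2.
By inclusion–exclusion: 8008 − 1344 + 2 = 6666.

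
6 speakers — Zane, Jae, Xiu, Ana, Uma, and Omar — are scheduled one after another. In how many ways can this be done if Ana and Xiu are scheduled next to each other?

Glue Ana and Xiu into one block (2 internal orders), leaving 5 units to arrange in a row.
So the count is 2·(5)! = 240.

240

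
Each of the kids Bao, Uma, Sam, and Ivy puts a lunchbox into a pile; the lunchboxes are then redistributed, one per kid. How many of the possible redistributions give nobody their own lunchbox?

This is the derangement count D_4: permutations of 4 items with no fixed point.
By inclusion–exclusion this is Σ_{j=0}^{4} (−1)^j C(4,j)·(4−j)!.
Computing: 24 − 24 + 12 − 4 + 1 = 9.

9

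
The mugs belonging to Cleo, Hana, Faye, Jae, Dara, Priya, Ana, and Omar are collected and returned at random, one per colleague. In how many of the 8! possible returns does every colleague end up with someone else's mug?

14833

This is the derangement count D_8: permutations of 8 items with no fixed point.
By inclusion–exclusion this is Σ_{j=0}^{8} (−1)^j C(8,j)·(8−j)!.
Computing: 40320 − 40320 + 20160 − 6720 + 1680 − 336 + 56 − 8 + 1 = 14833.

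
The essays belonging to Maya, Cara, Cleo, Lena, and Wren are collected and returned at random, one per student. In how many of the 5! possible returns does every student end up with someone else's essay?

44

Count assignments avoiding every fixed point. For any j of the 5 students fixed to their own essay, the other 5−j can be arranged in (5−j)! ways.
By inclusion–exclusion this is Σ_{j=0}^{5} (−1)^j C(5,j)·(5−j)!.
Computing: 120 − 120 + 60 − 20 + 5 − 1 = 44.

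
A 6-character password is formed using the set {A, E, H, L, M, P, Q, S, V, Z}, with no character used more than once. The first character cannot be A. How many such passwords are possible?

136080

The first character has 10−1 = 9 choices (anything except A).
The remaining 5 characters are filled from the other 9 symbols without repetition: 9 × 8 × 7 × 6 × 5 = 15120.
Total: 9 × 15120 = 136080.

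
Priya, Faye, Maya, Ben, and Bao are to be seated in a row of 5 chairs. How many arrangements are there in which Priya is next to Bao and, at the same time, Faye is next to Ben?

24

Treat {Priya,Bao} as one block (2 orders) and {Faye,Ben} as another (2 orders).
That leaves 3 units to arrange: 2 × 2 × 3! = 4 × 6 = 24.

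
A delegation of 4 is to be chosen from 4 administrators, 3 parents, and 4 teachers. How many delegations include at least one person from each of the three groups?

192

Total 4-person selections from all 11: C(11,4) = 330.
Subtract selections that omit an entire group: no administrators → C(7,4) = 35; no parents → C(8,4) = 70; no teachers → C(7,4) = 35.
Add back selections omitting two groups (i.e. drawn from a single group): C(4,4) + C(3,4) + C(4,4) = 2.
By inclusion–exclusion: 330 − 140 + 2 = 192.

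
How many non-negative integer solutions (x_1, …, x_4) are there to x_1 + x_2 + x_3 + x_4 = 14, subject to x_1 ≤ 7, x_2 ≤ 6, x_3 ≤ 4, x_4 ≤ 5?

Without the upper bounds there are C(17,3) = 680 ways to split 14 among 4 variables.
Subtract solutions that violate a single cap (substitute x_i' = x_i − (cap_i+1)): x_1 ≥ 8 gives C(9,3) = 84; x_2 ≥ 7 gives C(10,3) = 120; x_3 ≥ 5 gives C(12,3) = 220; x_4 ≥ 6 gives C(11,3) = 165. Together 589.
Add back pairs where two caps are both exceeded: 0 + 4 + 1 + 10 + 4 + 20 = 39.
By inclusion–exclusion the count is 680 − 589 + 39 = 130.

130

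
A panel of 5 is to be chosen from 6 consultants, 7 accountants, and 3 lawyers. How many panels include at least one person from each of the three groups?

2730

Total 5-person selections from all 16: C(16,5) = 4368.
Selections missing a whole group: no consultants → C(10,5) = 252; no accountants → C(9,5) = 126; no lawyers → C(13,5) = 1287.
Add back selections omitting two groups (i.e. drawn from a single group): C(6,5) + C(7,5) + C(3,5) = 27.
By inclusion–exclusion: 4368 − 1665 + 27 = 2730.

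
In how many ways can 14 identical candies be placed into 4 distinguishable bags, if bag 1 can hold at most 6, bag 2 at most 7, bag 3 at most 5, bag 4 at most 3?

Without the upper bounds there are C(17,3) = 680 ways to split 14 among 4 bags.
Subtract solutions that violate a single cap (substitute x_i' = x_i − (cap_i+1)): x_1 ≥ 7 gives C(10,3) = 120; x_2 ≥ 8 gives C(9,3) = 84; x_3 ≥ 6 gives C(11,3) = 165; x_4 ≥ 4 gives C(13,3) = 286. Together 655.
Add back pairs where two caps are both exceeded: 0 + 4 + 20 + 1 + 10 + 35 = 70.
By inclusion–exclusion the count is 680 − 655 + 70 = 95.

95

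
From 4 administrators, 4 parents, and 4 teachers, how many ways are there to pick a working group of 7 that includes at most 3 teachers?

736

Split by how many teachers are chosen (0 through 3).
Sum: C(4,0)·C(8,7) + C(4,1)·C(8,6) + C(4,2)·C(8,5) + C(4,3)·C(8,4) = 8 + 112 + 336 + 280 = 736.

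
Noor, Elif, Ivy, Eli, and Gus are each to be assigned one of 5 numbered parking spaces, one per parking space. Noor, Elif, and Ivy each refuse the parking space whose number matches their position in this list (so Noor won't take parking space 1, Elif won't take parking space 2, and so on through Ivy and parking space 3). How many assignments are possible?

Let Aᵢ (for i ∈ {1, 2, 3}) be the placements that put person i in their forbidden parking space. Any j of these fix j positions, leaving (5−j)! ways to fill the rest, and there are C(3,j) ways to pick which j.
By inclusion–exclusion, the number of valid placements is Σ_{j=0}^{3} (−1)^j C(3,j)·(5−j)!.
Computing: 120 − 72 + 18 − 2 = 64.

64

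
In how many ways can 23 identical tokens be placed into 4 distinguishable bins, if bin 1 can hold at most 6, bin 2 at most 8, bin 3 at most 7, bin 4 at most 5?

20

Ignoring the caps, the number of non-negative solutions to x_1+…+x_4 = 23 is C(26,3) = 2600.
Subtract solutions that violate a single cap (substitute x_i' = x_i − (cap_i+1)): x_1 ≥ 7 gives C(19,3) = 969; x_2 ≥ 9 gives C(17,3) = 680; x_3 ≥ 8 gives C(18,3) = 816; x_4 ≥ 6 gives C(20,3) = 1140. Together 3605.
Add back pairs where two caps are both exceeded: 120 + 165 + 286 + 84 + 165 + 220 = 1040.
Subtract triples: 0 + 4 + 10 + 1 = 15.
By inclusion–exclusion the count is 2600 − 3605 + 1040 − 15 = 20.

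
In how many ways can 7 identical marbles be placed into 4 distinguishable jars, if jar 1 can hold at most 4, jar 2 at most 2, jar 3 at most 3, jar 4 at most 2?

Ignoring the caps, the number of non-negative solutions to x_1+…+x_4 = 7 is C(10,3) = 120.
Subtract solutions that violate a single cap (substitute x_i' = x_i − (cap_i+1)): x_1 ≥ 5 gives C(5,3) = 10; x_2 ≥ 3 gives C(7,3) = 35; x_3 ≥ 4 gives C(6,3) = 20; x_4 ≥ 3 gives C(7,3) = 35. Together 100.
Add back pairs where two caps are both exceeded: 0 + 0 + 0 + 1 + 4 + 1 = 6.
By inclusion–exclusion the count is 120 − 100 + 6 = 26.

26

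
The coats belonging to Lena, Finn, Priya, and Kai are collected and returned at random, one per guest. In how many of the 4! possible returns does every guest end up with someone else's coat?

9

Count assignments avoiding every fixed point. For any j of the 4 guests fixed to their own coat, the other 4−j can be arranged in (4−j)! ways.
By inclusion–exclusion this is Σ_{j=0}^{4} (−1)^j C(4,j)·(4−j)!.
Computing: 24 − 24 + 12 − 4 + 1 = 9.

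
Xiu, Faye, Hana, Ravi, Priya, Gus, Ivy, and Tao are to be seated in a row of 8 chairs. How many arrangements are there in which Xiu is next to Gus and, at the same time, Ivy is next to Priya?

Treat {Xiu,Gus} as one block (2 orders) and {Ivy,Priya} as another (2 orders).
That leaves 6 units to arrange: 2 × 2 × 6! = 4 × 720 = 2880.

2880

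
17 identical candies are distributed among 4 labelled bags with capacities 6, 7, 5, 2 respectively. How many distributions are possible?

19

Ignoring the caps, the number of non-negative solutions to x_1+…+x_4 = 17 is C(20,3) = 1140.
Subtract solutions that violate a single cap (substitute x_i' = x_i − (cap_i+1)): x_1 ≥ 7 gives C(13,3) = 286; x_2 ≥ 8 gives C(12,3) = 220; x_3 ≥ 6 gives C(14,3) = 364; x_4 ≥ 3 gives C(17,3) = 680. Together 1550.
Add back pairs where two caps are both exceeded: 10 + 35 + 120 + 20 + 84 + 165 = 434.
Subtract triples: 0 + 0 + 4 + 1 = 5.
By inclusion–exclusion the count is 1140 − 1550 + 434 − 5 = 19.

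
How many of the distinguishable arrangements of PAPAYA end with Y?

10

With the last slot taken by Y, it remains to arrange the other 5 letters (PAPAA).
Those 5 letters have A appearing 3 times and P appearing twice, giving (5)!/(3!·2!) = 10.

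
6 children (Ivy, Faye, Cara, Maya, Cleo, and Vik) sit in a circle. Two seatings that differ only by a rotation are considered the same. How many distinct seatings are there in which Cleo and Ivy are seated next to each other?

Glue Cleo and Ivy into a block (2 internal orders). Seating 5 units around a circle gives (4)! arrangements.
So 2 × (4)! = 2 × 24 = 48.

48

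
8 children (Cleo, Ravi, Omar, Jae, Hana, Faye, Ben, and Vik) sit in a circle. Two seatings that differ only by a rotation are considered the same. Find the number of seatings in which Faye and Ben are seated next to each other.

1440

Treat {Faye, Ben} as one unit (2 internal orders) and seat the resulting 7 units around the table: (6)! circular arrangements.
So 2 × (6)! = 2 × 720 = 1440.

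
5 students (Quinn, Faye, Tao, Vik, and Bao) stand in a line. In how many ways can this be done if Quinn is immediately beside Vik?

48

Glue Quinn and Vik into one block (2 internal orders), leaving 4 units to arrange in a row.
So the count is 2·(4)! = 48.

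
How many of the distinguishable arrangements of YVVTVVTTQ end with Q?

With the last slot taken by Q, it remains to arrange the other 8 letters (YVVTVVTT).
Those 8 letters have T appearing 3 times and V appearing 4 times, giving (8)!/(4!·3!) = 280.

280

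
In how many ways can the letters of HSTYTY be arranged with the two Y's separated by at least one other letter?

120

Total arrangements of HSTYTY: 6!/(2!·2!) = 180.
If the two Y's are adjacent, glue them into one block, leaving 5 items to arrange: (5)!/(2!) = 60 ways.
Subtracting, 180 − 60 = 120 arrangements keep the Y's apart.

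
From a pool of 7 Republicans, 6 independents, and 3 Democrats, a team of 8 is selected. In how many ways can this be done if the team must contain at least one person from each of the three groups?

11529

Total 8-person selections from all 16: C(16,8) = 12870.
Subtract selections that omit an entire group: no Republicans → C(9,8) = 9; no independents → C(10,8) = 45; no Democrats → C(13,8) = 1287.
Add back selections omitting two groups (i.e. drawn from a single group): C(7,8) + C(6,8) + C(3,8) = 0.
By inclusion–exclusion: 12870 − 1341 + 0 = 11529.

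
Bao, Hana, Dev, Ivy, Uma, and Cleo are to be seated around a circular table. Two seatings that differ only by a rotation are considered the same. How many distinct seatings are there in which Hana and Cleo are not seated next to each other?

All circular seatings of 6 people number (5)! = 120.
Seatings with Hana beside Cleo: treat them as a block with 2 internal orders, giving 2 × (4)! = 48.
Subtracting, 120 − 48 = 72.

72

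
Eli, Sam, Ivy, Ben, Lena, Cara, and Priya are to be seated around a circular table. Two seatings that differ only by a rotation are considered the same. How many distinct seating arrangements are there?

720

Around a circle, 7 distinct people have 7!/7 = (6)! = 720 rotationally distinct seatings.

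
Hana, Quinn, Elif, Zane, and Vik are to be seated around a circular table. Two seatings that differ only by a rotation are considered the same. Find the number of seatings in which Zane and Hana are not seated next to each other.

Without the restriction there are (4)! = 24 seatings.
Seatings with Zane beside Hana: treat them as a block with 2 internal orders, giving 2 × (3)! = 12.
Subtracting, 24 − 12 = 12.

12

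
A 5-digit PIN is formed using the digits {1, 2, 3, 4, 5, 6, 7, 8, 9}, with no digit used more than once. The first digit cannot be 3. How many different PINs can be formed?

The first digit has 9−1 = 8 choices (anything except 3).
The remaining 4 digits are filled from the other 8 symbols without repetition: 8 × 7 × 6 × 5 = 1680.
Total: 8 × 1680 = 13440.

13440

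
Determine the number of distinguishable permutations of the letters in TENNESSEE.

The 9 letters of TENNESSEE have repeats: E appearing 4 times, N appearing twice, and S appearing twice.
Dividing 9! = 362880 by 4!·2!·2! = 96 for the repeated letters gives 3780.

3780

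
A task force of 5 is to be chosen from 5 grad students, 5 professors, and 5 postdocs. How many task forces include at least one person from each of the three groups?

With no constraint there are C(15,5) = 3003 possible selections.
Selections missing a whole group: no grad students → C(10,5) = 252; no professors → C(10,5) = 252; no postdocs → C(10,5) = 252.
Add back selections omitting two groups (i.e. drawn from a single group): C(5,5) + C(5,5) + C(5,5) = 3.
By inclusion–exclusion: 3003 − 756 + 3 = 2250.

2250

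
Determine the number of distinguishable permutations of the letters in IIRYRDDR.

IIRYRDDR has 8 letters with D appearing twice, I appearing twice, and R appearing 3 times.
The number of distinct arrangements is 8!/(3!·2!·2!) = 40320/24 = 1680.

1680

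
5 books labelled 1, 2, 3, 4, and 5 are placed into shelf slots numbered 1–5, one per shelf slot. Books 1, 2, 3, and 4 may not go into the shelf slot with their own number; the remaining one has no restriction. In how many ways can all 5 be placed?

53

Let Aᵢ (for 1 ≤ i ≤ 4) be the placements that put book i in its forbidden shelf slot. Any j of these fix j positions, leaving (5−j)! ways to fill the rest, and there are C(4,j) ways to pick which j.
By inclusion–exclusion, the number of valid placements is Σ_{j=0}^{4} (−1)^j C(4,j)·(5−j)!.
Computing: 120 − 96 + 36 − 8 + 1 = 53.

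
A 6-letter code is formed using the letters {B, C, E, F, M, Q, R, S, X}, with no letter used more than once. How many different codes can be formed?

60480

Choose and order 6 of the 9 symbols: the first letter has 9 options, the next 8, and so on down to 4.
9 × 8 × 7 × 6 × 5 × 4 = 60480.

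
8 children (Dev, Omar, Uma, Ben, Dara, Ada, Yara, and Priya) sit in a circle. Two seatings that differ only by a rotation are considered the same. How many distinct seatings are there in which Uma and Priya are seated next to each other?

Treat {Uma, Priya} as one unit (2 internal orders) and seat the resulting 7 units around the table: (6)! circular arrangements.
So 2 × (6)! = 2 × 720 = 1440.

1440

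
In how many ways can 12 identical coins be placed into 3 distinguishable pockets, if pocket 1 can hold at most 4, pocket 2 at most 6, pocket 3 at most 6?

Ignoring the caps, the number of non-negative solutions to x_1+…+x_3 = 12 is C(14,2) = 91.
Subtract solutions that violate a single cap (substitute x_i' = x_i − (cap_i+1)): x_1 ≥ 5 gives C(9,2) = 36; x_2 ≥ 7 gives C(7,2) = 21; x_3 ≥ 7 gives C(7,2) = 21. Together 78.
Add back pairs where two caps are both exceeded: 1 + 1 + 0 = 2.
By inclusion–exclusion the count is 91 − 78 + 2 = 15.

15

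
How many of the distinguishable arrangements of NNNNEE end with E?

5

With the last slot taken by E, it remains to arrange the other 5 letters (NNNNE).
Those 5 letters have N appearing 4 times, giving (5)!/(4!) = 5.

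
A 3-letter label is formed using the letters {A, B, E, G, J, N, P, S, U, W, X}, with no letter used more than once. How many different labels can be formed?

Choose and order 3 of the 11 symbols: the first letter has 11 options, the next 10, then 9.
11 × 10 × 9 = 990.

990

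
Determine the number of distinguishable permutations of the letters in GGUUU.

10

GGUUU has 5 letters with G appearing twice and U appearing 3 times.
Dividing 5! = 120 by 3!·2! = 12 for the repeated letters gives 10.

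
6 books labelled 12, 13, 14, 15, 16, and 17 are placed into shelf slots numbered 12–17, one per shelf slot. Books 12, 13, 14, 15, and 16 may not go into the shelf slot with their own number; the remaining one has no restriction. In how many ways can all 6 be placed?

309

Let Aᵢ (for 12 ≤ i ≤ 16) be the placements that put book i in its forbidden shelf slot. Any j of these fix j positions, leaving (6−j)! ways to fill the rest, and there are C(5,j) ways to pick which j.
By inclusion–exclusion, the number of valid placements is Σ_{j=0}^{5} (−1)^j C(5,j)·(6−j)!.
Computing: 720 − 600 + 240 − 60 + 10 − 1 = 309.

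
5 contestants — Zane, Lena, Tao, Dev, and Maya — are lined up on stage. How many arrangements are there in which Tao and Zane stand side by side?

48

Glue Tao and Zane into one block (2 internal orders), leaving 4 units to arrange in a row.
So the count is 2·(4)! = 48.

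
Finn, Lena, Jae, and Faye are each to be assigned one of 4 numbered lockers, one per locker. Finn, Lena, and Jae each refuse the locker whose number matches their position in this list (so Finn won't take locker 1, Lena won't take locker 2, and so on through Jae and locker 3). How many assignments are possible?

11

Let Aᵢ (for i ∈ {1, 2, 3}) be the placements that put person i in their forbidden locker. Any j of these fix j positions, leaving (4−j)! ways to fill the rest, and there are C(3,j) ways to pick which j.
By inclusion–exclusion, the number of valid placements is Σ_{j=0}^{3} (−1)^j C(3,j)·(4−j)!.
Computing: 24 − 18 + 6 − 1 = 11.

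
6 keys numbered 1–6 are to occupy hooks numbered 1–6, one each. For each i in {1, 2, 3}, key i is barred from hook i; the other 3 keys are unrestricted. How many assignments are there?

426

Let Aᵢ (for i ∈ {1, 2, 3}) be the placements that put key i in its forbidden hook. Any j of these fix j positions, leaving (6−j)! ways to fill the rest, and there are C(3,j) ways to pick which j.
By inclusion–exclusion, the number of valid placements is Σ_{j=0}^{3} (−1)^j C(3,j)·(6−j)!.
Computing: 720 − 360 + 72 − 6 = 426.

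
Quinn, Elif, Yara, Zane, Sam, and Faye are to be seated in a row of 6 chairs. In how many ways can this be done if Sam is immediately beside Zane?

240

Place the 4 others and the Sam-Zane pair as 5 objects in a line; the pair has 2 internal arrangements.
That gives 2 × 5! = 2 × 120 = 240.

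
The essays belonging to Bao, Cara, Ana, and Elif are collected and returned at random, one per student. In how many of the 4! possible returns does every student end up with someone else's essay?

This is the derangement count D_4: permutations of 4 items with no fixed point.
By inclusion–exclusion this is Σ_{j=0}^{4} (−1)^j C(4,j)·(4−j)!.
Computing: 24 − 24 + 12 − 4 + 1 = 9.

9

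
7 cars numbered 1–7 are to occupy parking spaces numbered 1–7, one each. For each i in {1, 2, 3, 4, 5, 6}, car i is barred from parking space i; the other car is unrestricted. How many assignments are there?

Let Aᵢ (for 1 ≤ i ≤ 6) be the placements that put car i in its forbidden parking space. Any j of these fix j positions, leaving (7−j)! ways to fill the rest, and there are C(6,j) ways to pick which j.
By inclusion–exclusion, the number of valid placements is Σ_{j=0}^{6} (−1)^j C(6,j)·(7−j)!.
Computing: 5040 − 4320 + 1800 − 480 + 90 − 12 + 1 = 2119.

2119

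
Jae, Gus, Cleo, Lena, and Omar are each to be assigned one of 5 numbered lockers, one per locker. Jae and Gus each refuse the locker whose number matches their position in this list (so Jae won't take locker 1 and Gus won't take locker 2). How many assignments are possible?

Let Aᵢ (for i ∈ {1, 2}) be the placements that put person i in their forbidden locker. Any j of these fix j positions, leaving (5−j)! ways to fill the rest, and there are C(2,j) ways to pick which j.
By inclusion–exclusion, the number of valid placements is Σ_{j=0}^{2} (−1)^j C(2,j)·(5−j)!.
Computing: 120 − 48 + 6 = 78.

78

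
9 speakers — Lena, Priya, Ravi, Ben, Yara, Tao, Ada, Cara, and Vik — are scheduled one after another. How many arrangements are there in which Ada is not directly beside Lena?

There are 9! = 362880 arrangements in all. If Ada and Lena are adjacent, merging them into one block gives 2·(8)! = 80640 arrangements.
So 362880 − 80640 = 282240 arrangements keep them apart.

282240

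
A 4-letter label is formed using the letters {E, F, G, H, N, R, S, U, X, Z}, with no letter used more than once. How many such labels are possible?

This is a permutation of 4 out of 10: P(10,4) = 10!/6!.
10 × 9 × 8 × 7 = 5040.

5040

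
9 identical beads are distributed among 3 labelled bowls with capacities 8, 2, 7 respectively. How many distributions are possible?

23

By stars and bars, unrestricted non-negative solutions to x_1+…+x_3 = 9 number C(9+2,2) = 55.
Subtract solutions that violate a single cap (substitute x_i' = x_i − (cap_i+1)): x_1 ≥ 9 gives C(2,2) = 1; x_2 ≥ 3 gives C(8,2) = 28; x_3 ≥ 8 gives C(3,2) = 3. Together 32.
No two caps can be exceeded simultaneously, so the pair terms are all 0.
By inclusion–exclusion the count is 55 − 32 + 0 = 23.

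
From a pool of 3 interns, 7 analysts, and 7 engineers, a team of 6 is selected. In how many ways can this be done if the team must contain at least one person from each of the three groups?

Unrestricted: C(17,6) = 12376 ways to pick any 6 of the 17.
Subtract selections that omit an entire group: no interns → C(14,6) = 3003; no analysts → C(10,6) = 210; no engineers → C(10,6) = 210.
Add back selections omitting two groups (i.e. drawn from a single group): C(3,6) + C(7,6) + C(7,6) = 14.
By inclusion–exclusion: 12376 − 3423 + 14 = 8967.

8967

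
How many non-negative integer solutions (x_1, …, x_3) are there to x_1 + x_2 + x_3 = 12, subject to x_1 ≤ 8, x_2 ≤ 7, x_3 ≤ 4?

30

Without the upper bounds there are C(14,2) = 91 ways to split 12 among 3 variables.
Subtract solutions that violate a single cap (substitute x_i' = x_i − (cap_i+1)): x_1 ≥ 9 gives C(5,2) = 10; x_2 ≥ 8 gives C(6,2) = 15; x_3 ≥ 5 gives C(9,2) = 36. Together 61.
No two caps can be exceeded simultaneously, so the pair terms are all 0.
By inclusion–exclusion the count is 91 − 61 + 0 = 30.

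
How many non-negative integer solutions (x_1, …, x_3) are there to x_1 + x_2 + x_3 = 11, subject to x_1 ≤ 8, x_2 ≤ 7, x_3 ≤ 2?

By stars and bars, unrestricted non-negative solutions to x_1+…+x_3 = 11 number C(11+2,2) = 78.
Subtract solutions that violate a single cap (substitute x_i' = x_i − (cap_i+1)): x_1 ≥ 9 gives C(4,2) = 6; x_2 ≥ 8 gives C(5,2) = 10; x_3 ≥ 3 gives C(10,2) = 45. Together 61.
Add back pairs where two caps are both exceeded: 0 + 0 + 1 = 1.
By inclusion–exclusion the count is 78 − 61 + 1 = 18.

18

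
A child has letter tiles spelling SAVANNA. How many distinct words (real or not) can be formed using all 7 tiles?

Letter multiplicities in SAVANNA: A×3, N×2, S×1, V×1.
So there are 7! / (3!·2!) = 420 distinguishable arrangements.

420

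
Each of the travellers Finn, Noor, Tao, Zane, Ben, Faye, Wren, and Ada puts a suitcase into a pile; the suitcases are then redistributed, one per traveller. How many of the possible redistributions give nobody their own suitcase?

Count assignments avoiding every fixed point. For any j of the 8 travellers fixed to their own suitcase, the other 8−j can be arranged in (8−j)! ways.
By inclusion–exclusion this is Σ_{j=0}^{8} (−1)^j C(8,j)·(8−j)!.
Computing: 40320 − 40320 + 20160 − 6720 + 1680 − 336 + 56 − 8 + 1 = 14833.

14833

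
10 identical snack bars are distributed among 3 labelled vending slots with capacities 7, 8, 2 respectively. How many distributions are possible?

21

Without the upper bounds there are C(12,2) = 66 ways to split 10 among 3 vending slots.
Subtract solutions that violate a single cap (substitute x_i' = x_i − (cap_i+1)): x_1 ≥ 8 gives C(4,2) = 6; x_2 ≥ 9 gives C(3,2) = 3; x_3 ≥ 3 gives C(9,2) = 36. Together 45.
No two caps can be exceeded simultaneously, so the pair terms are all 0.
By inclusion–exclusion the count is 66 − 45 + 0 = 21.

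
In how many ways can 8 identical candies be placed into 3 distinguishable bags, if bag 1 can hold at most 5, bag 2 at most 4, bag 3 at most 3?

By stars and bars, unrestricted non-negative solutions to x_1+…+x_3 = 8 number C(8+2,2) = 45.
Subtract solutions that violate a single cap (substitute x_i' = x_i − (cap_i+1)): x_1 ≥ 6 gives C(4,2) = 6; x_2 ≥ 5 gives C(5,2) = 10; x_3 ≥ 4 gives C(6,2) = 15. Together 31.
No two caps can be exceeded simultaneously, so the pair terms are all 0.
By inclusion–exclusion the count is 45 − 31 + 0 = 14.

14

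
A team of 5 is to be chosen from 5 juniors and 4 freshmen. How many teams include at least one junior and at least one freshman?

125

Unrestricted: C(9,5) = 126 ways to pick any 5 of the 9.
Selections missing a whole group: no juniors → C(4,5) = 0; no freshmen → C(5,5) = 1.
Both groups omitted at once is impossible, so 126 − 1 = 125.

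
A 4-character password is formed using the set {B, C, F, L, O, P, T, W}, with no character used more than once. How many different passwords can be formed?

Choose and order 4 of the 8 symbols: the first character has 8 options, the next 7, then 6, 5.
That product is 8 × 7 × 6 × 5 = 1680.

1680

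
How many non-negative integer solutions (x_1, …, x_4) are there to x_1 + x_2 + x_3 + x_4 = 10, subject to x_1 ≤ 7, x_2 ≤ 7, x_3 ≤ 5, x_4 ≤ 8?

227

Without the upper bounds there are C(13,3) = 286 ways to split 10 among 4 variables.
Subtract solutions that violate a single cap (substitute x_i' = x_i − (cap_i+1)): x_1 ≥ 8 gives C(5,3) = 10; x_2 ≥ 8 gives C(5,3) = 10; x_3 ≥ 6 gives C(7,3) = 35; x_4 ≥ 9 gives C(4,3) = 4. Together 59.
No two caps can be exceeded simultaneously, so the pair terms are all 0.
By inclusion–exclusion the count is 286 − 59 + 0 = 227.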